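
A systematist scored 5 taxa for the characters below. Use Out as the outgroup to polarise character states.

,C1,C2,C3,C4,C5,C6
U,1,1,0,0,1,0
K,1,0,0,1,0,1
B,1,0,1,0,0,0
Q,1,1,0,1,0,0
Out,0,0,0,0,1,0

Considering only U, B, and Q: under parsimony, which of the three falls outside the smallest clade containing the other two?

U

Character polarity is set by the outgroup: the derived state is whichever differs from the outgroup's state, so for C5 the derived state is '0', and for the remaining characters it is '1'.
All ingroup taxa share the derived state '1' for C1; it defines the ingroup but does not resolve relationships within it.
C2 groups Q and U, which is incompatible with the clades supported by the remaining characters; treating it as convergent (homoplasy) costs fewer steps than any alternative tree.
C3: derived state '1' in B only — an autapomorphy, so it tells us nothing about relationships among taxa.
C4 (derived state '1') is shared by K and Q — a synapomorphy uniting that clade.
C5 (derived state '0') is shared by B, K, and Q — a synapomorphy uniting that clade.
C6 (derived state '1') is unique to K (autapomorphy; uninformative for grouping).
Most parsimonious ingroup topology: (U,(B,(K,Q))).
B and Q share a more recent common ancestor with each other than either does with U, so U is the least closely related of the three.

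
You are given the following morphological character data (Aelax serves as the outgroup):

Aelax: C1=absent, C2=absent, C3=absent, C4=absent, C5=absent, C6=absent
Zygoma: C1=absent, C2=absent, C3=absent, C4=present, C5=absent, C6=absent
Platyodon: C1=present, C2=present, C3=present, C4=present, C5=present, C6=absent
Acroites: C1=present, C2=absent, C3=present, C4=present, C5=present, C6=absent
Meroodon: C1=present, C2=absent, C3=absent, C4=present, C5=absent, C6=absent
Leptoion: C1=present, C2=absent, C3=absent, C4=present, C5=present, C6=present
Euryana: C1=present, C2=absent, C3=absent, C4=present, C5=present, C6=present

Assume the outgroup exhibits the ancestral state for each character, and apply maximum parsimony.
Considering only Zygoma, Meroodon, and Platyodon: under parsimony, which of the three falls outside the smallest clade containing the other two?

Zygoma

The outgroup has state 'absent' for every character, so 'present' is the derived state throughout.
C1 (derived state 'present') is shared by Acroites, Euryana, Leptoion, Meroodon, and Platyodon — a synapomorphy uniting that clade.
C2 (derived state 'present') is unique to Platyodon (autapomorphy; uninformative for grouping).
C3: derived state 'present' in Acroites and Platyodon only — synapomorphy for {Acroites, Platyodon}.
All ingroup taxa share the derived state 'present' for C4; it defines the ingroup but does not resolve relationships within it.
C5: derived state 'present' in Acroites, Euryana, Leptoion, and Platyodon only — synapomorphy for {Acroites, Euryana, Leptoion, Platyodon}.
C6 (derived state 'present') is shared by Euryana and Leptoion — a synapomorphy uniting that clade.
Most parsimonious ingroup topology: ((((Leptoion,Euryana),(Platyodon,Acroites)),Meroodon),Zygoma).
Platyodon and Meroodon share a more recent common ancestor with each other than either does with Zygoma, so Zygoma is the least closely related of the three.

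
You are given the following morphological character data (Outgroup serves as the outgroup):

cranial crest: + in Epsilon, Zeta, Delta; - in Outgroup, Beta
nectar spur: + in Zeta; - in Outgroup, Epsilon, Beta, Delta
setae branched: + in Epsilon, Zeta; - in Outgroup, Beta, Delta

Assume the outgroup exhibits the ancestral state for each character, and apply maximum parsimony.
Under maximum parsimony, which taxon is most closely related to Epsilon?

Zeta

The outgroup has state '-' for every character, so '+' is the derived state throughout.
cranial crest (derived state '+') is shared by Delta, Epsilon, and Zeta — a synapomorphy uniting that clade.
nectar spur (derived state '+') is unique to Zeta (autapomorphy; uninformative for grouping).
setae branched (derived state '+') is shared by Epsilon and Zeta — a synapomorphy uniting that clade.
Most parsimonious ingroup topology: (((Epsilon,Zeta),Delta),Beta).
Epsilon and Zeta form a cherry on this tree, so they are sister taxa.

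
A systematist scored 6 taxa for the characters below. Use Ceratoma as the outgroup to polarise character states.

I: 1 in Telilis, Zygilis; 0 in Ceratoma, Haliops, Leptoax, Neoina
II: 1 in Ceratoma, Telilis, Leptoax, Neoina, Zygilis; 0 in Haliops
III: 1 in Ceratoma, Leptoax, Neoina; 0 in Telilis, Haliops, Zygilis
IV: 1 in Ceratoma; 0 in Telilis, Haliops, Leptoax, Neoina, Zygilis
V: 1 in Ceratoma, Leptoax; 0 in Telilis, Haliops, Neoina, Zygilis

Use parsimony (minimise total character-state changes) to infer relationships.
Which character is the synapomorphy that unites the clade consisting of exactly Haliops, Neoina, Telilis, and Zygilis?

Character polarity is set by the outgroup: the derived state is whichever differs from the outgroup's state, so for II, III, IV, V the derived state is '0', and for the remaining characters it is '1'.
Only Telilis and Zygilis show the derived state '1' for I, supporting them as a clade.
II (derived state '0') is unique to Haliops (autapomorphy; uninformative for grouping).
III: derived state '0' in Haliops, Telilis, and Zygilis only — synapomorphy for {Haliops, Telilis, Zygilis}.
IV (derived state '0') is shared by all ingroup taxa — unites the whole ingroup.
Only Haliops, Neoina, Telilis, and Zygilis show the derived state '0' for V, supporting them as a clade.
Most parsimonious ingroup topology: ((((Telilis,Zygilis),Haliops),Neoina),Leptoax).
The clade {Haliops, Neoina, Telilis, Zygilis} is supported by V: its derived state '0' occurs in exactly those taxa and in no other taxon (including the outgroup).

V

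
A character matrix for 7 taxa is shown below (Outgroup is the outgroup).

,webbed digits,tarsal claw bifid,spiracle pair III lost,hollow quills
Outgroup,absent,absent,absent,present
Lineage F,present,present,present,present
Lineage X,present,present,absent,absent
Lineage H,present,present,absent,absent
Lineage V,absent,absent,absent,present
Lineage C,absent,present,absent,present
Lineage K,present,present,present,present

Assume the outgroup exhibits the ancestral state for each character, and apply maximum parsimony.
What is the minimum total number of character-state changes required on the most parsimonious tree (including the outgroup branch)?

4

Character polarity is set by the outgroup: the derived state is whichever differs from the outgroup's state, so for hollow quills the derived state is 'absent', and for the remaining characters it is 'present'.
Only Lineage F, Lineage H, Lineage K, and Lineage X show the derived state 'present' for webbed digits, supporting them as a clade.
tarsal claw bifid: derived state 'present' in Lineage C, Lineage F, Lineage H, Lineage K, and Lineage X only — synapomorphy for {Lineage C, Lineage F, Lineage H, Lineage K, Lineage X}.
spiracle pair III lost: derived state 'present' in Lineage F and Lineage K only — synapomorphy for {Lineage F, Lineage K}.
Only Lineage H and Lineage X show the derived state 'absent' for hollow quills, supporting them as a clade.
Most parsimonious ingroup topology: ((((Lineage F,Lineage K),(Lineage X,Lineage H)),Lineage C),Lineage V).
Changes per character on this tree: webbed digits: 1; tarsal claw bifid: 1; spiracle pair III lost: 1; hollow quills: 1.
Total = 4.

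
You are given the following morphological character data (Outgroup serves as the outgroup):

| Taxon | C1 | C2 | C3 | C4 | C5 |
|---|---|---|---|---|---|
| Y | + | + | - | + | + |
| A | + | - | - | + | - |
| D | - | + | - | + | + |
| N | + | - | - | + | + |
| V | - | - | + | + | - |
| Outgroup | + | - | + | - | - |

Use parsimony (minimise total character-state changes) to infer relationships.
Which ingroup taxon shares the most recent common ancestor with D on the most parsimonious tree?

Y

Character polarity is set by the outgroup: the derived state is whichever differs from the outgroup's state, so for C1, C3 the derived state is '-', and for the remaining characters it is '+'.
C1 (state '-') occurs in D and V but conflicts with the nesting implied by the other characters — most parsimoniously interpreted as homoplasy.
Only D and Y show the derived state '+' for C2, supporting them as a clade.
Only A, D, N, and Y show the derived state '-' for C3, supporting them as a clade.
All ingroup taxa share the derived state '+' for C4; it defines the ingroup but does not resolve relationships within it.
Only D, N, and Y show the derived state '+' for C5, supporting them as a clade.
Most parsimonious ingroup topology: (((N,(Y,D)),A),V).
D and Y form a cherry on this tree, so they are sister taxa.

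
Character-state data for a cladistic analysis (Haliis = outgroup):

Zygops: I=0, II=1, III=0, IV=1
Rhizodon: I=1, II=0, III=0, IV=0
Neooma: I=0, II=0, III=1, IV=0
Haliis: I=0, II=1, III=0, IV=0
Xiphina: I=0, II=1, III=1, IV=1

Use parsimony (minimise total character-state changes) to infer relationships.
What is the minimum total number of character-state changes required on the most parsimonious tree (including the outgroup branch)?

Character polarity is set by the outgroup: the derived state is whichever differs from the outgroup's state, so for II the derived state is '0', and for the remaining characters it is '1'.
I (derived state '1') is unique to Rhizodon (autapomorphy; uninformative for grouping).
II (derived state '0') is shared by Neooma and Rhizodon — a synapomorphy uniting that clade.
III groups Neooma and Xiphina, which is incompatible with the clades supported by the remaining characters; treating it as convergent (homoplasy) costs fewer steps than any alternative tree.
IV: derived state '1' in Xiphina and Zygops only — synapomorphy for {Xiphina, Zygops}.
Most parsimonious ingroup topology: ((Zygops,Xiphina),(Rhizodon,Neooma)).
Changes per character on this tree: I: 1; II: 1; III: 2; IV: 1.
Total = 5.

5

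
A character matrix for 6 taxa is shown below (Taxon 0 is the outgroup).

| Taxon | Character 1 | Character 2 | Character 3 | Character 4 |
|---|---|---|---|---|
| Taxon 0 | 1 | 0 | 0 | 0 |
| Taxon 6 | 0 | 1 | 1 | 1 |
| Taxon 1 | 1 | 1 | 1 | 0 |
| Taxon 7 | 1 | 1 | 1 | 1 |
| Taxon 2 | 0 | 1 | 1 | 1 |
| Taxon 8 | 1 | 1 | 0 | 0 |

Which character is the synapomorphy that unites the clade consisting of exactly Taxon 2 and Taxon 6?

Character 1

Character polarity is set by the outgroup: the derived state is whichever differs from the outgroup's state, so for Character 1 the derived state is '0', and for the remaining characters it is '1'.
Character 1: derived state '0' in Taxon 2 and Taxon 6 only — synapomorphy for {Taxon 2, Taxon 6}.
Character 2 (derived state '1') is shared by all ingroup taxa — unites the whole ingroup.
Character 3 (derived state '1') is shared by Taxon 1, Taxon 2, Taxon 6, and Taxon 7 — a synapomorphy uniting that clade.
Only Taxon 2, Taxon 6, and Taxon 7 show the derived state '1' for Character 4, supporting them as a clade.
Most parsimonious ingroup topology: ((((Taxon 6,Taxon 2),Taxon 7),Taxon 1),Taxon 8).
The clade {Taxon 2, Taxon 6} is supported by Character 1: its derived state '0' occurs in exactly those taxa and in no other taxon (including the outgroup).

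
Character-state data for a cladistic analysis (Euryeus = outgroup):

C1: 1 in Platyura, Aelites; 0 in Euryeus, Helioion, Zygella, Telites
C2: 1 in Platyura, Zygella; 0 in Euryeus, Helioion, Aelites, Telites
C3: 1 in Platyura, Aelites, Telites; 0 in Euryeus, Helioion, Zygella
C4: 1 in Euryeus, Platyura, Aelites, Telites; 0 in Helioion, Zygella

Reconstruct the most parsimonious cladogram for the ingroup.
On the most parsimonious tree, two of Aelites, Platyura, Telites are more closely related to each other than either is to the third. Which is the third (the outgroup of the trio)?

Telites

Character polarity is set by the outgroup: the derived state is whichever differs from the outgroup's state, so for C4 the derived state is '0', and for the remaining characters it is '1'.
C1 (derived state '1') is shared by Aelites and Platyura — a synapomorphy uniting that clade.
C2 (state '1') occurs in Platyura and Zygella but conflicts with the nesting implied by the other characters — most parsimoniously interpreted as homoplasy.
Only Aelites, Platyura, and Telites show the derived state '1' for C3, supporting them as a clade.
C4: derived state '0' in Helioion and Zygella only — synapomorphy for {Helioion, Zygella}.
Most parsimonious ingroup topology: ((Helioion,Zygella),((Platyura,Aelites),Telites)).
Platyura and Aelites share a more recent common ancestor with each other than either does with Telites, so Telites is the least closely related of the three.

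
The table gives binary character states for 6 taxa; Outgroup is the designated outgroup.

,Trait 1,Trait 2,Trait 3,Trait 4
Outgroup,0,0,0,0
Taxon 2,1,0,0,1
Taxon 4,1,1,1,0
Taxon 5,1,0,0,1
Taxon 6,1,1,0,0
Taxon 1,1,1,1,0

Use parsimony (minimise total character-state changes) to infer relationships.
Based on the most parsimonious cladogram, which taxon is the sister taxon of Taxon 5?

Taxon 2

The outgroup has state '0' for every character, so '1' is the derived state throughout.
Trait 1 (derived state '1') is shared by all ingroup taxa — unites the whole ingroup.
Only Taxon 1, Taxon 4, and Taxon 6 show the derived state '1' for Trait 2, supporting them as a clade.
Only Taxon 1 and Taxon 4 show the derived state '1' for Trait 3, supporting them as a clade.
Trait 4 (derived state '1') is shared by Taxon 2 and Taxon 5 — a synapomorphy uniting that clade.
Most parsimonious ingroup topology: ((Taxon 2,Taxon 5),((Taxon 4,Taxon 1),Taxon 6)).
Taxon 5 and Taxon 2 form a cherry on this tree, so they are sister taxa.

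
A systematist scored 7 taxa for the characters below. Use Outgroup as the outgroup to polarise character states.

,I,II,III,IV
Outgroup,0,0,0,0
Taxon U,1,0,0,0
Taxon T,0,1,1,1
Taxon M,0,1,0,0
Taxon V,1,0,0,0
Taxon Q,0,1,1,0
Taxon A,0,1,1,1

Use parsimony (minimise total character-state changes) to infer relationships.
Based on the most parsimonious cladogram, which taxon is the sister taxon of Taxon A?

The outgroup has state '0' for every character, so '1' is the derived state throughout.
I: derived state '1' in Taxon U and Taxon V only — synapomorphy for {Taxon U, Taxon V}.
Only Taxon A, Taxon M, Taxon Q, and Taxon T show the derived state '1' for II, supporting them as a clade.
III: derived state '1' in Taxon A, Taxon Q, and Taxon T only — synapomorphy for {Taxon A, Taxon Q, Taxon T}.
IV: derived state '1' in Taxon A and Taxon T only — synapomorphy for {Taxon A, Taxon T}.
Most parsimonious ingroup topology: ((Taxon U,Taxon V),(((Taxon T,Taxon A),Taxon Q),Taxon M)).
Taxon A and Taxon T form a cherry on this tree, so they are sister taxa.

Taxon T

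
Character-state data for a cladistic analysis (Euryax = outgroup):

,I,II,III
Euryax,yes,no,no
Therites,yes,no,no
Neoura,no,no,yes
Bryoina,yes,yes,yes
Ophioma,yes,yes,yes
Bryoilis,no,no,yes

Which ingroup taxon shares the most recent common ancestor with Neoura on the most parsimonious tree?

Character polarity is set by the outgroup: the derived state is whichever differs from the outgroup's state, so for I the derived state is 'no', and for the remaining characters it is 'yes'.
Only Bryoilis and Neoura show the derived state 'no' for I, supporting them as a clade.
Only Bryoina and Ophioma show the derived state 'yes' for II, supporting them as a clade.
Only Bryoilis, Bryoina, Neoura, and Ophioma show the derived state 'yes' for III, supporting them as a clade.
Most parsimonious ingroup topology: (Therites,((Neoura,Bryoilis),(Bryoina,Ophioma))).
Neoura and Bryoilis form a cherry on this tree, so they are sister taxa.

Bryoilis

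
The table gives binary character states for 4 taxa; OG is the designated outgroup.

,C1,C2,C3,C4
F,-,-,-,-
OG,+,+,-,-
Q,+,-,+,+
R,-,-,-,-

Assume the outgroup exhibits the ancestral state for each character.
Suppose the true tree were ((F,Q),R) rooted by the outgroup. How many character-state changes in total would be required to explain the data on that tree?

5

Map each character onto ((F,Q),R) (rooted by OG) and count the minimum state changes it requires (Fitch parsimony):
C1: 2; C2: 1; C3: 1; C4: 1.
Total tree length = 5.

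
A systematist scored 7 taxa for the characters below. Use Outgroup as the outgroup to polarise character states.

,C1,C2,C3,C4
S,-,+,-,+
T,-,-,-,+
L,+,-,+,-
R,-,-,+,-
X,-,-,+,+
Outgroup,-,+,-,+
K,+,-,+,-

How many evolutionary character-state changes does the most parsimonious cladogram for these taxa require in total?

4

Character polarity is set by the outgroup: the derived state is whichever differs from the outgroup's state, so for C2, C4 the derived state is '-', and for the remaining characters it is '+'.
C1: derived state '+' in K and L only — synapomorphy for {K, L}.
Only K, L, R, T, and X show the derived state '-' for C2, supporting them as a clade.
C3: derived state '+' in K, L, R, and X only — synapomorphy for {K, L, R, X}.
Only K, L, and R show the derived state '-' for C4, supporting them as a clade.
Most parsimonious ingroup topology: (((((K,L),R),X),T),S).
Changes per character on this tree: C1: 1; C2: 1; C3: 1; C4: 1.
Total = 4.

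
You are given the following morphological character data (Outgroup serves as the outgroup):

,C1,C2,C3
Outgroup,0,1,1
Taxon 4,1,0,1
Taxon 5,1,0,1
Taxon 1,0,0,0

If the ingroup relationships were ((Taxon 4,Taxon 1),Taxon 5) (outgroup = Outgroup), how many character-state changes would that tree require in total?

4

Map each character onto ((Taxon 4,Taxon 1),Taxon 5) (rooted by Outgroup) and count the minimum state changes it requires (Fitch parsimony):
C1: 2; C2: 1; C3: 1.
Total tree length = 4.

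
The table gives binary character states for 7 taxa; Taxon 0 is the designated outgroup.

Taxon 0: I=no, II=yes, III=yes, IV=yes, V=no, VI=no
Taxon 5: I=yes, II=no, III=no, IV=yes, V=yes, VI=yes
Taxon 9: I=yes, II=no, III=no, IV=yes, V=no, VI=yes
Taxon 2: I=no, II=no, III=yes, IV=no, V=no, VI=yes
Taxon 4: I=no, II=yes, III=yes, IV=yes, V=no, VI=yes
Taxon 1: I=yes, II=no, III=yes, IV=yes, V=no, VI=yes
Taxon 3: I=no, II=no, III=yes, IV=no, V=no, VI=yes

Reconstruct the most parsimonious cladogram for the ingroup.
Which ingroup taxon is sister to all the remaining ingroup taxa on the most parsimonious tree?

Character polarity is set by the outgroup: the derived state is whichever differs from the outgroup's state, so for II, III, IV the derived state is 'no', and for the remaining characters it is 'yes'.
I: derived state 'yes' in Taxon 1, Taxon 5, and Taxon 9 only — synapomorphy for {Taxon 1, Taxon 5, Taxon 9}.
II (derived state 'no') is shared by Taxon 1, Taxon 2, Taxon 3, Taxon 5, and Taxon 9 — a synapomorphy uniting that clade.
III: derived state 'no' in Taxon 5 and Taxon 9 only — synapomorphy for {Taxon 5, Taxon 9}.
IV: derived state 'no' in Taxon 2 and Taxon 3 only — synapomorphy for {Taxon 2, Taxon 3}.
V: derived state 'yes' in Taxon 5 only — an autapomorphy, so it tells us nothing about relationships among taxa.
VI (derived state 'yes') is shared by all ingroup taxa — unites the whole ingroup.
Most parsimonious ingroup topology: ((((Taxon 5,Taxon 9),Taxon 1),(Taxon 2,Taxon 3)),Taxon 4).
Taxon 4 is sister to the clade containing all other ingroup taxa, so it is the earliest-diverging (most basal) ingroup lineage.

Taxon 4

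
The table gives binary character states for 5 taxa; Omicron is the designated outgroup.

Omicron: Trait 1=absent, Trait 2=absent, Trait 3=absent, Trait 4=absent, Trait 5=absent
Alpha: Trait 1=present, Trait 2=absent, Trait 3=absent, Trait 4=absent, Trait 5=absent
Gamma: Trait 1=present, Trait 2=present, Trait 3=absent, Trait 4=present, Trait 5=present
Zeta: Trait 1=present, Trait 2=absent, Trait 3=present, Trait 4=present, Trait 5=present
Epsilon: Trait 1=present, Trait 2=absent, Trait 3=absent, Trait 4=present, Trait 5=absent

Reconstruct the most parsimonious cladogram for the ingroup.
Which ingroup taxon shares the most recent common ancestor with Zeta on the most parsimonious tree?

The outgroup has state 'absent' for every character, so 'present' is the derived state throughout.
Trait 1 (derived state 'present') is shared by all ingroup taxa — unites the whole ingroup.
Trait 2: derived state 'present' in Gamma only — an autapomorphy, so it tells us nothing about relationships among taxa.
Trait 3 (derived state 'present') is unique to Zeta (autapomorphy; uninformative for grouping).
Only Epsilon, Gamma, and Zeta show the derived state 'present' for Trait 4, supporting them as a clade.
Trait 5: derived state 'present' in Gamma and Zeta only — synapomorphy for {Gamma, Zeta}.
Most parsimonious ingroup topology: (Alpha,((Gamma,Zeta),Epsilon)).
Zeta and Gamma form a cherry on this tree, so they are sister taxa.

Gamma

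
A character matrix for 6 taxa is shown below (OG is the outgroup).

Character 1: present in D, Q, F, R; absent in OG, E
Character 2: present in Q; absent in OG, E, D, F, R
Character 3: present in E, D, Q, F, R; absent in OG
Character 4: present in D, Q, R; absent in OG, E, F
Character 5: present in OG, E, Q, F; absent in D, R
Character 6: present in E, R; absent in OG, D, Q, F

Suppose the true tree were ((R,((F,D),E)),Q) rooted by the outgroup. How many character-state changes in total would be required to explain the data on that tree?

Map each character onto ((R,((F,D),E)),Q) (rooted by OG) and count the minimum state changes it requires (Fitch parsimony):
Character 1: 2; Character 2: 1; Character 3: 1; Character 4: 3; Character 5: 2; Character 6: 2.
Total tree length = 11.

11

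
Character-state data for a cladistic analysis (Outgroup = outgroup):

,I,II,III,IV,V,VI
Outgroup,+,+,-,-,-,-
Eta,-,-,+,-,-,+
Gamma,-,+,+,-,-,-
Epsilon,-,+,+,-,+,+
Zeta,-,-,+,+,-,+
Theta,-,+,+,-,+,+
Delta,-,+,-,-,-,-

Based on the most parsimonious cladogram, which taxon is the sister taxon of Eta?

Character polarity is set by the outgroup: the derived state is whichever differs from the outgroup's state, so for I, II the derived state is '-', and for the remaining characters it is '+'.
All ingroup taxa share the derived state '-' for I; it defines the ingroup but does not resolve relationships within it.
II: derived state '-' in Eta and Zeta only — synapomorphy for {Eta, Zeta}.
III (derived state '+') is shared by Epsilon, Eta, Gamma, Theta, and Zeta — a synapomorphy uniting that clade.
IV (derived state '+') is unique to Zeta (autapomorphy; uninformative for grouping).
V (derived state '+') is shared by Epsilon and Theta — a synapomorphy uniting that clade.
VI: derived state '+' in Epsilon, Eta, Theta, and Zeta only — synapomorphy for {Epsilon, Eta, Theta, Zeta}.
Most parsimonious ingroup topology: ((((Eta,Zeta),(Epsilon,Theta)),Gamma),Delta).
Eta and Zeta form a cherry on this tree, so they are sister taxa.

Zeta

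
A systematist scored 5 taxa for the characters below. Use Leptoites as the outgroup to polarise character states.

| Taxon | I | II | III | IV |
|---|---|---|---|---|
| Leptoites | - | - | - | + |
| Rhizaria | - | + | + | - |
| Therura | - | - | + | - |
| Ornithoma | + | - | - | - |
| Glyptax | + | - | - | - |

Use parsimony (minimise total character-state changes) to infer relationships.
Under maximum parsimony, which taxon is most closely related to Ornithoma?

Character polarity is set by the outgroup: the derived state is whichever differs from the outgroup's state, so for IV the derived state is '-', and for the remaining characters it is '+'.
I (derived state '+') is shared by Glyptax and Ornithoma — a synapomorphy uniting that clade.
II: derived state '+' in Rhizaria only — an autapomorphy, so it tells us nothing about relationships among taxa.
III: derived state '+' in Rhizaria and Therura only — synapomorphy for {Rhizaria, Therura}.
All ingroup taxa share the derived state '-' for IV; it defines the ingroup but does not resolve relationships within it.
Most parsimonious ingroup topology: ((Rhizaria,Therura),(Ornithoma,Glyptax)).
Ornithoma and Glyptax form a cherry on this tree, so they are sister taxa.

Glyptax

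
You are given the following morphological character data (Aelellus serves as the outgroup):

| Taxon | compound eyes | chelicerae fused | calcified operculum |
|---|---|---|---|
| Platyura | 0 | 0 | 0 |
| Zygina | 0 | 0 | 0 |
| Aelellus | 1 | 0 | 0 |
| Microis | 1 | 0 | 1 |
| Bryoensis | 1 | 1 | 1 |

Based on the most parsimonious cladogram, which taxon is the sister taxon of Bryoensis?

Microis

Character polarity is set by the outgroup: the derived state is whichever differs from the outgroup's state, so for compound eyes the derived state is '0', and for the remaining characters it is '1'.
compound eyes: derived state '0' in Platyura and Zygina only — synapomorphy for {Platyura, Zygina}.
chelicerae fused (derived state '1') is unique to Bryoensis (autapomorphy; uninformative for grouping).
Only Bryoensis and Microis show the derived state '1' for calcified operculum, supporting them as a clade.
Most parsimonious ingroup topology: ((Zygina,Platyura),(Microis,Bryoensis)).
Bryoensis and Microis form a cherry on this tree, so they are sister taxa.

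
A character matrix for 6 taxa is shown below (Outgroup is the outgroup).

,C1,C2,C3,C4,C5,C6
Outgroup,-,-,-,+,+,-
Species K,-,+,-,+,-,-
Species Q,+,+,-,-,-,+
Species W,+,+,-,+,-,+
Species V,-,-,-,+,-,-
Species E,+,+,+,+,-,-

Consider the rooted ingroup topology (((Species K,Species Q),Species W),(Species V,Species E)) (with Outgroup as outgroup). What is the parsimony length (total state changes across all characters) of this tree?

Map each character onto (((Species K,Species Q),Species W),(Species V,Species E)) (rooted by Outgroup) and count the minimum state changes it requires (Fitch parsimony):
C1: 3; C2: 2; C3: 1; C4: 1; C5: 1; C6: 2.
Total tree length = 10.

10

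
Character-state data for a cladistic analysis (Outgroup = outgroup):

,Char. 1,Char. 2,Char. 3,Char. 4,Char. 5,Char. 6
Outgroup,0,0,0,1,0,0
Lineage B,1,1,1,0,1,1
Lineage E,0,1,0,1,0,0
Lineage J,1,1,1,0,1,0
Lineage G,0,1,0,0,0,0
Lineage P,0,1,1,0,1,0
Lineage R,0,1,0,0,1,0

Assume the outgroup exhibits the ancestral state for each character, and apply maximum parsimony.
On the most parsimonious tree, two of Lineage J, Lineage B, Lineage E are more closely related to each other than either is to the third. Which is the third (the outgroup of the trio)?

Lineage E

Character polarity is set by the outgroup: the derived state is whichever differs from the outgroup's state, so for Char. 4 the derived state is '0', and for the remaining characters it is '1'.
Only Lineage B and Lineage J show the derived state '1' for Char. 1, supporting them as a clade.
Char. 2 (derived state '1') is shared by all ingroup taxa — unites the whole ingroup.
Only Lineage B, Lineage J, and Lineage P show the derived state '1' for Char. 3, supporting them as a clade.
Char. 4: derived state '0' in Lineage B, Lineage G, Lineage J, Lineage P, and Lineage R only — synapomorphy for {Lineage B, Lineage G, Lineage J, Lineage P, Lineage R}.
Only Lineage B, Lineage J, Lineage P, and Lineage R show the derived state '1' for Char. 5, supporting them as a clade.
Char. 6 (derived state '1') is unique to Lineage B (autapomorphy; uninformative for grouping).
Most parsimonious ingroup topology: (((((Lineage B,Lineage J),Lineage P),Lineage R),Lineage G),Lineage E).
Lineage J and Lineage B share a more recent common ancestor with each other than either does with Lineage E, so Lineage E is the least closely related of the three.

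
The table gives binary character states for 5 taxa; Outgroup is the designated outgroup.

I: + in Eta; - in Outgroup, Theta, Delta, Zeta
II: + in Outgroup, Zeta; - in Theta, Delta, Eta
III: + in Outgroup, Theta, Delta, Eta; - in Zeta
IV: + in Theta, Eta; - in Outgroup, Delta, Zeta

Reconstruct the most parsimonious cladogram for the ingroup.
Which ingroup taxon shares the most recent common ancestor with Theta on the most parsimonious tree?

Eta

Character polarity is set by the outgroup: the derived state is whichever differs from the outgroup's state, so for II, III the derived state is '-', and for the remaining characters it is '+'.
I (derived state '+') is unique to Eta (autapomorphy; uninformative for grouping).
II: derived state '-' in Delta, Eta, and Theta only — synapomorphy for {Delta, Eta, Theta}.
III: derived state '-' in Zeta only — an autapomorphy, so it tells us nothing about relationships among taxa.
IV (derived state '+') is shared by Eta and Theta — a synapomorphy uniting that clade.
Most parsimonious ingroup topology: (((Theta,Eta),Delta),Zeta).
Theta and Eta form a cherry on this tree, so they are sister taxa.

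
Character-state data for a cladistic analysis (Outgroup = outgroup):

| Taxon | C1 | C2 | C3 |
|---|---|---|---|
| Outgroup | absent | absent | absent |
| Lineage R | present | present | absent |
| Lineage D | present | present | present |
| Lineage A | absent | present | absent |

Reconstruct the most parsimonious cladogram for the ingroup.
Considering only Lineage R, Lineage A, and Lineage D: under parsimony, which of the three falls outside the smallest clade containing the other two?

The outgroup has state 'absent' for every character, so 'present' is the derived state throughout.
Only Lineage D and Lineage R show the derived state 'present' for C1, supporting them as a clade.
C2 (derived state 'present') is shared by all ingroup taxa — unites the whole ingroup.
C3: derived state 'present' in Lineage D only — an autapomorphy, so it tells us nothing about relationships among taxa.
Most parsimonious ingroup topology: ((Lineage R,Lineage D),Lineage A).
Lineage D and Lineage R share a more recent common ancestor with each other than either does with Lineage A, so Lineage A is the least closely related of the three.

Lineage A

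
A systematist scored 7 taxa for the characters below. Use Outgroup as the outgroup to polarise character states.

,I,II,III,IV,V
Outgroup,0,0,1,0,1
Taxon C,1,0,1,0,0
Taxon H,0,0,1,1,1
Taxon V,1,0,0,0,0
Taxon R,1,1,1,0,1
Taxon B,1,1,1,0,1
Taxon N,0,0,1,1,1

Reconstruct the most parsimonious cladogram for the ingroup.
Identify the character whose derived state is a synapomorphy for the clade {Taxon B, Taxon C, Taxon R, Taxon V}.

Character polarity is set by the outgroup: the derived state is whichever differs from the outgroup's state, so for III, V the derived state is '0', and for the remaining characters it is '1'.
I: derived state '1' in Taxon B, Taxon C, Taxon R, and Taxon V only — synapomorphy for {Taxon B, Taxon C, Taxon R, Taxon V}.
II: derived state '1' in Taxon B and Taxon R only — synapomorphy for {Taxon B, Taxon R}.
III (derived state '0') is unique to Taxon V (autapomorphy; uninformative for grouping).
IV: derived state '1' in Taxon H and Taxon N only — synapomorphy for {Taxon H, Taxon N}.
Only Taxon C and Taxon V show the derived state '0' for V, supporting them as a clade.
Most parsimonious ingroup topology: (((Taxon C,Taxon V),(Taxon R,Taxon B)),(Taxon H,Taxon N)).
The clade {Taxon B, Taxon C, Taxon R, Taxon V} is supported by I: its derived state '1' occurs in exactly those taxa and in no other taxon (including the outgroup).

I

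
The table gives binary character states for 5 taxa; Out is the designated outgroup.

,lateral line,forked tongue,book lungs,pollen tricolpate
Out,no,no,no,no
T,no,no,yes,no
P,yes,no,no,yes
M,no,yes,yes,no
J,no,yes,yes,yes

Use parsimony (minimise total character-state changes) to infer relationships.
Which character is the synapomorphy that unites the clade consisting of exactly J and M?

forked tongue

The outgroup has state 'no' for every character, so 'yes' is the derived state throughout.
lateral line (derived state 'yes') is unique to P (autapomorphy; uninformative for grouping).
forked tongue (derived state 'yes') is shared by J and M — a synapomorphy uniting that clade.
Only J, M, and T show the derived state 'yes' for book lungs, supporting them as a clade.
pollen tricolpate (state 'yes') occurs in J and P but conflicts with the nesting implied by the other characters — most parsimoniously interpreted as homoplasy.
Most parsimonious ingroup topology: ((T,(M,J)),P).
The clade {J, M} is supported by forked tongue: its derived state 'yes' occurs in exactly those taxa and in no other taxon (including the outgroup).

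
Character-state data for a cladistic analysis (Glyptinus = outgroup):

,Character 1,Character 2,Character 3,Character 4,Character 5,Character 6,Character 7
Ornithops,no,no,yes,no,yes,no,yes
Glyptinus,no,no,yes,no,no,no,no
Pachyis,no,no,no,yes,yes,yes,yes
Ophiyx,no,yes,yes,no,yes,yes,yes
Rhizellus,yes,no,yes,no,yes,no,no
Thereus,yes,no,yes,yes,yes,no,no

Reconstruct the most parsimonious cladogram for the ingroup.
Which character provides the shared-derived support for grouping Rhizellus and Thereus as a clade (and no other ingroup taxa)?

Character 1

Character polarity is set by the outgroup: the derived state is whichever differs from the outgroup's state, so for Character 3 the derived state is 'no', and for the remaining characters it is 'yes'.
Character 1 (derived state 'yes') is shared by Rhizellus and Thereus — a synapomorphy uniting that clade.
Character 2 (derived state 'yes') is unique to Ophiyx (autapomorphy; uninformative for grouping).
Character 3 (derived state 'no') is unique to Pachyis (autapomorphy; uninformative for grouping).
Character 4 groups Pachyis and Thereus, which is incompatible with the clades supported by the remaining characters; treating it as convergent (homoplasy) costs fewer steps than any alternative tree.
Character 5 (derived state 'yes') is shared by all ingroup taxa — unites the whole ingroup.
Character 6: derived state 'yes' in Ophiyx and Pachyis only — synapomorphy for {Ophiyx, Pachyis}.
Only Ophiyx, Ornithops, and Pachyis show the derived state 'yes' for Character 7, supporting them as a clade.
Most parsimonious ingroup topology: ((Thereus,Rhizellus),((Ophiyx,Pachyis),Ornithops)).
The clade {Rhizellus, Thereus} is supported by Character 1: its derived state 'yes' occurs in exactly those taxa and in no other taxon (including the outgroup).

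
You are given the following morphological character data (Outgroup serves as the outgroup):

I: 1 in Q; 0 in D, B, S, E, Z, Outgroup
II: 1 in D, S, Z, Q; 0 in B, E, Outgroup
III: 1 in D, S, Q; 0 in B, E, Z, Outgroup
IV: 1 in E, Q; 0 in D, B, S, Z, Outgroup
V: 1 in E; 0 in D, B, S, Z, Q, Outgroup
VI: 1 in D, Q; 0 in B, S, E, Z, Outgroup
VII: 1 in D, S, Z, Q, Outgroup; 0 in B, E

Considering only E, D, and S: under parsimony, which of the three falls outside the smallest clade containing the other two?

Character polarity is set by the outgroup: the derived state is whichever differs from the outgroup's state, so for VII the derived state is '0', and for the remaining characters it is '1'.
I (derived state '1') is unique to Q (autapomorphy; uninformative for grouping).
II: derived state '1' in D, Q, S, and Z only — synapomorphy for {D, Q, S, Z}.
III (derived state '1') is shared by D, Q, and S — a synapomorphy uniting that clade.
IV groups E and Q, which is incompatible with the clades supported by the remaining characters; treating it as convergent (homoplasy) costs fewer steps than any alternative tree.
V (derived state '1') is unique to E (autapomorphy; uninformative for grouping).
Only D and Q show the derived state '1' for VI, supporting them as a clade.
Only B and E show the derived state '0' for VII, supporting them as a clade.
Most parsimonious ingroup topology: ((Z,((Q,D),S)),(B,E)).
D and S share a more recent common ancestor with each other than either does with E, so E is the least closely related of the three.

E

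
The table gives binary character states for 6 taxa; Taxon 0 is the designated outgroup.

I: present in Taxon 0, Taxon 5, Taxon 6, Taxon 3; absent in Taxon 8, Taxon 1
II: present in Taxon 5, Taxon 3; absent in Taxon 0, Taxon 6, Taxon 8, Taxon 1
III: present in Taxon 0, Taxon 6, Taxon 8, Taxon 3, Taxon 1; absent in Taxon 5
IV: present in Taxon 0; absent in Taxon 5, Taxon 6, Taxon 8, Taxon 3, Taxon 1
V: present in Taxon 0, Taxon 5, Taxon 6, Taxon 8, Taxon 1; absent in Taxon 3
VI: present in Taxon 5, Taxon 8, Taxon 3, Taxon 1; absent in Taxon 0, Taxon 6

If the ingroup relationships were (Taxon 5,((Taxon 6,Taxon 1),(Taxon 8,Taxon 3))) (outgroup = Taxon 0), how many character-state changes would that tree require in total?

Map each character onto (Taxon 5,((Taxon 6,Taxon 1),(Taxon 8,Taxon 3))) (rooted by Taxon 0) and count the minimum state changes it requires (Fitch parsimony):
I: 2; II: 2; III: 1; IV: 1; V: 1; VI: 2.
Total tree length = 9.

9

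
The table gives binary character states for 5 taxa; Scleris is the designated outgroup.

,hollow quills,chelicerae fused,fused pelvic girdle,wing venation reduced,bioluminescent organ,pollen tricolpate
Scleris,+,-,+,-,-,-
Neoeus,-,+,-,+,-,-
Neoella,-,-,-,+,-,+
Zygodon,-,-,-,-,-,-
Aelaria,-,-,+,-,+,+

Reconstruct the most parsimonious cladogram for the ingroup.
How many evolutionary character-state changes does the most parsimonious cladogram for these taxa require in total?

Character polarity is set by the outgroup: the derived state is whichever differs from the outgroup's state, so for hollow quills, fused pelvic girdle the derived state is '-', and for the remaining characters it is '+'.
hollow quills (derived state '-') is shared by all ingroup taxa — unites the whole ingroup.
chelicerae fused: derived state '+' in Neoeus only — an autapomorphy, so it tells us nothing about relationships among taxa.
Only Neoella, Neoeus, and Zygodon show the derived state '-' for fused pelvic girdle, supporting them as a clade.
Only Neoella and Neoeus show the derived state '+' for wing venation reduced, supporting them as a clade.
bioluminescent organ: derived state '+' in Aelaria only — an autapomorphy, so it tells us nothing about relationships among taxa.
pollen tricolpate groups Aelaria and Neoella, which is incompatible with the clades supported by the remaining characters; treating it as convergent (homoplasy) costs fewer steps than any alternative tree.
Most parsimonious ingroup topology: (((Neoeus,Neoella),Zygodon),Aelaria).
Changes per character on this tree: hollow quills: 1; chelicerae fused: 1; fused pelvic girdle: 1; wing venation reduced: 1; bioluminescent organ: 1; pollen tricolpate: 2.
Total = 7.

7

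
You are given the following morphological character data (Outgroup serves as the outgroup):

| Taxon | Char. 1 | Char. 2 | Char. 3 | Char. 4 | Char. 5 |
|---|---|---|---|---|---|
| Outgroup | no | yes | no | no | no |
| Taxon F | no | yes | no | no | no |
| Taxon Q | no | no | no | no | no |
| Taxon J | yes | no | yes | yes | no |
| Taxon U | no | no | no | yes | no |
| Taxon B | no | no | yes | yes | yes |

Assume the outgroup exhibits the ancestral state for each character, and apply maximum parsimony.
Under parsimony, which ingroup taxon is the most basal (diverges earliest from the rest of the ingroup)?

Character polarity is set by the outgroup: the derived state is whichever differs from the outgroup's state, so for Char. 2 the derived state is 'no', and for the remaining characters it is 'yes'.
Char. 1 (derived state 'yes') is unique to Taxon J (autapomorphy; uninformative for grouping).
Only Taxon B, Taxon J, Taxon Q, and Taxon U show the derived state 'no' for Char. 2, supporting them as a clade.
Char. 3: derived state 'yes' in Taxon B and Taxon J only — synapomorphy for {Taxon B, Taxon J}.
Only Taxon B, Taxon J, and Taxon U show the derived state 'yes' for Char. 4, supporting them as a clade.
Char. 5 (derived state 'yes') is unique to Taxon B (autapomorphy; uninformative for grouping).
Most parsimonious ingroup topology: (Taxon F,(Taxon Q,((Taxon J,Taxon B),Taxon U))).
Taxon F is sister to the clade containing all other ingroup taxa, so it is the earliest-diverging (most basal) ingroup lineage.

Taxon F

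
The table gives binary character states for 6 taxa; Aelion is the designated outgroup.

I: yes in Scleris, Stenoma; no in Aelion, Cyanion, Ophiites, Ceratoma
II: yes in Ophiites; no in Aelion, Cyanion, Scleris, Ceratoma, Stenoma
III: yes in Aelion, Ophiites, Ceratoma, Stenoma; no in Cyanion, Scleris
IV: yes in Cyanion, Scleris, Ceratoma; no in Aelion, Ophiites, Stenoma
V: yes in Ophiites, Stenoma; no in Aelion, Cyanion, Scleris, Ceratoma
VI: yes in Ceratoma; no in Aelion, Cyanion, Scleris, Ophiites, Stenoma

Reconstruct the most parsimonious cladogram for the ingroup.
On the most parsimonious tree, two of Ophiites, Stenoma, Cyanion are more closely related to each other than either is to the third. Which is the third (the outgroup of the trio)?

Character polarity is set by the outgroup: the derived state is whichever differs from the outgroup's state, so for III the derived state is 'no', and for the remaining characters it is 'yes'.
I groups Scleris and Stenoma, which is incompatible with the clades supported by the remaining characters; treating it as convergent (homoplasy) costs fewer steps than any alternative tree.
II (derived state 'yes') is unique to Ophiites (autapomorphy; uninformative for grouping).
Only Cyanion and Scleris show the derived state 'no' for III, supporting them as a clade.
Only Ceratoma, Cyanion, and Scleris show the derived state 'yes' for IV, supporting them as a clade.
Only Ophiites and Stenoma show the derived state 'yes' for V, supporting them as a clade.
VI: derived state 'yes' in Ceratoma only — an autapomorphy, so it tells us nothing about relationships among taxa.
Most parsimonious ingroup topology: (((Cyanion,Scleris),Ceratoma),(Ophiites,Stenoma)).
Stenoma and Ophiites share a more recent common ancestor with each other than either does with Cyanion, so Cyanion is the least closely related of the three.

Cyanion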